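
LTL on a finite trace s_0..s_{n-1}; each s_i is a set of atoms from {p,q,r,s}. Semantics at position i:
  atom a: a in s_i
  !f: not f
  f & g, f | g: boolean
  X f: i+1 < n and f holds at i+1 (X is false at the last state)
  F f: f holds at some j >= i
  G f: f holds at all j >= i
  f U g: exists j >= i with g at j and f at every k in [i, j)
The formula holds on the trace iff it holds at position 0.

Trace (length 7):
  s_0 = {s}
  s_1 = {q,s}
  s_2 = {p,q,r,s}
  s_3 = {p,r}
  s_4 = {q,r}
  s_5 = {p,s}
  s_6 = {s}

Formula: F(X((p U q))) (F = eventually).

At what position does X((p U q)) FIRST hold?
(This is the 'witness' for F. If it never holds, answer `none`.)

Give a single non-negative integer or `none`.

Answer: 0

Derivation:
s_0={s}: X((p U q))=True (p U q)=False p=False q=False
s_1={q,s}: X((p U q))=True (p U q)=True p=False q=True
s_2={p,q,r,s}: X((p U q))=True (p U q)=True p=True q=True
s_3={p,r}: X((p U q))=True (p U q)=True p=True q=False
s_4={q,r}: X((p U q))=False (p U q)=True p=False q=True
s_5={p,s}: X((p U q))=False (p U q)=False p=True q=False
s_6={s}: X((p U q))=False (p U q)=False p=False q=False
F(X((p U q))) holds; first witness at position 0.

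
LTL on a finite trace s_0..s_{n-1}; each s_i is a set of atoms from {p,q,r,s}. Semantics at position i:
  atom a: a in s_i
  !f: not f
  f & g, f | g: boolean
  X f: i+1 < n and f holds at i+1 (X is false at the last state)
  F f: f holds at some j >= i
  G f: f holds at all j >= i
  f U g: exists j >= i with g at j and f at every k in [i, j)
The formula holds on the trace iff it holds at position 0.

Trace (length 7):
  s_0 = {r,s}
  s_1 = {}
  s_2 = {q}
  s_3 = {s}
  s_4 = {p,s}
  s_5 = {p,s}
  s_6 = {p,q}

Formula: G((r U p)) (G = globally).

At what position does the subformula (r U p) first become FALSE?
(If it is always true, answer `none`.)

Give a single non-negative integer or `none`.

Answer: 0

Derivation:
s_0={r,s}: (r U p)=False r=True p=False
s_1={}: (r U p)=False r=False p=False
s_2={q}: (r U p)=False r=False p=False
s_3={s}: (r U p)=False r=False p=False
s_4={p,s}: (r U p)=True r=False p=True
s_5={p,s}: (r U p)=True r=False p=True
s_6={p,q}: (r U p)=True r=False p=True
G((r U p)) holds globally = False
First violation at position 0.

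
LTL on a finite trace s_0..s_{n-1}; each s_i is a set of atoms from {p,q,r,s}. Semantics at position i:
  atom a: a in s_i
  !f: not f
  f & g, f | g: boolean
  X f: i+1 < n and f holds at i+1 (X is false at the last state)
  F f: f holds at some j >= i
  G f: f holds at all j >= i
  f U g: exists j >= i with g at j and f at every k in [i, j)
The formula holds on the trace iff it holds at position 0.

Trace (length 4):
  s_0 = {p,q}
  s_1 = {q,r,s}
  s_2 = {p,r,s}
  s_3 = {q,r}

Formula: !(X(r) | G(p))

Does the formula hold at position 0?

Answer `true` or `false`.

s_0={p,q}: !(X(r) | G(p))=False (X(r) | G(p))=True X(r)=True r=False G(p)=False p=True
s_1={q,r,s}: !(X(r) | G(p))=False (X(r) | G(p))=True X(r)=True r=True G(p)=False p=False
s_2={p,r,s}: !(X(r) | G(p))=False (X(r) | G(p))=True X(r)=True r=True G(p)=False p=True
s_3={q,r}: !(X(r) | G(p))=True (X(r) | G(p))=False X(r)=False r=True G(p)=False p=False

Answer: false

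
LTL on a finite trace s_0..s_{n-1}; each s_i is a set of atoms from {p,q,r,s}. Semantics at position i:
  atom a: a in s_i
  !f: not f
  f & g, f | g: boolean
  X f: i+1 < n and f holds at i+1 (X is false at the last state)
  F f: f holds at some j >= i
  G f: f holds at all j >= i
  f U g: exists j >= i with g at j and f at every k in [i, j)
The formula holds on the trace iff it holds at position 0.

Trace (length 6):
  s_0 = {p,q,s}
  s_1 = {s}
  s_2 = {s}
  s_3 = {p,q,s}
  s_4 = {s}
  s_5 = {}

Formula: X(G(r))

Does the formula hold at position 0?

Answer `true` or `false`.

Answer: false

Derivation:
s_0={p,q,s}: X(G(r))=False G(r)=False r=False
s_1={s}: X(G(r))=False G(r)=False r=False
s_2={s}: X(G(r))=False G(r)=False r=False
s_3={p,q,s}: X(G(r))=False G(r)=False r=False
s_4={s}: X(G(r))=False G(r)=False r=False
s_5={}: X(G(r))=False G(r)=False r=False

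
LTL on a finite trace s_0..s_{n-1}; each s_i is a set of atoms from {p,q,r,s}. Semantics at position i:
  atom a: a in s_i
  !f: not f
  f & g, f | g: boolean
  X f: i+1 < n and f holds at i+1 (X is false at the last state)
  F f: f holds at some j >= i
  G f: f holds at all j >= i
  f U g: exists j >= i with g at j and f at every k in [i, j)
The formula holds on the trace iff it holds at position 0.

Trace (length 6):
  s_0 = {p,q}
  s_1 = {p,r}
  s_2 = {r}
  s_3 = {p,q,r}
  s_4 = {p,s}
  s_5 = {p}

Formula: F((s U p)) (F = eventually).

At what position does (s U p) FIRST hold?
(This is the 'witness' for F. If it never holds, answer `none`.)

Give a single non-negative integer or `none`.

s_0={p,q}: (s U p)=True s=False p=True
s_1={p,r}: (s U p)=True s=False p=True
s_2={r}: (s U p)=False s=False p=False
s_3={p,q,r}: (s U p)=True s=False p=True
s_4={p,s}: (s U p)=True s=True p=True
s_5={p}: (s U p)=True s=False p=True
F((s U p)) holds; first witness at position 0.

Answer: 0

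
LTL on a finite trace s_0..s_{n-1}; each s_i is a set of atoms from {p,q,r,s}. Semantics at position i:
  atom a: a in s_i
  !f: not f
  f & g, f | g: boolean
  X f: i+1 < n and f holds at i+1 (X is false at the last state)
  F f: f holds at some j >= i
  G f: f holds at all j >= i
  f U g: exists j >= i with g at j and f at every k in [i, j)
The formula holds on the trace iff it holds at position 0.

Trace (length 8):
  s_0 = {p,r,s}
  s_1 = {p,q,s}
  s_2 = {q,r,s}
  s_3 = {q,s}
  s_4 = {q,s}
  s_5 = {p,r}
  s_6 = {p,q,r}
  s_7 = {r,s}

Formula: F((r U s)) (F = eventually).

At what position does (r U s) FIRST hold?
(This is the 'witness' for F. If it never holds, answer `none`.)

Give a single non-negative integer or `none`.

Answer: 0

Derivation:
s_0={p,r,s}: (r U s)=True r=True s=True
s_1={p,q,s}: (r U s)=True r=False s=True
s_2={q,r,s}: (r U s)=True r=True s=True
s_3={q,s}: (r U s)=True r=False s=True
s_4={q,s}: (r U s)=True r=False s=True
s_5={p,r}: (r U s)=True r=True s=False
s_6={p,q,r}: (r U s)=True r=True s=False
s_7={r,s}: (r U s)=True r=True s=True
F((r U s)) holds; first witness at position 0.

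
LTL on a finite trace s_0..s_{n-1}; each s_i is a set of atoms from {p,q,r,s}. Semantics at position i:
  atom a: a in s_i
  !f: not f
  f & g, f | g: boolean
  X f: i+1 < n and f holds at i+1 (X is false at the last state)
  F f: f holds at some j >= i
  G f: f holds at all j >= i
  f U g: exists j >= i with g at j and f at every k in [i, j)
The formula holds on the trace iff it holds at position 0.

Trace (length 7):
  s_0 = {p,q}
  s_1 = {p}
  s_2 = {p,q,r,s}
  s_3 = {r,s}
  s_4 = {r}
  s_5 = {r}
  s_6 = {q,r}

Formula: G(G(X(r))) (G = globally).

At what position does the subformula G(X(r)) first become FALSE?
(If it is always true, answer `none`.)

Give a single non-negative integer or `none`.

Answer: 0

Derivation:
s_0={p,q}: G(X(r))=False X(r)=False r=False
s_1={p}: G(X(r))=False X(r)=True r=False
s_2={p,q,r,s}: G(X(r))=False X(r)=True r=True
s_3={r,s}: G(X(r))=False X(r)=True r=True
s_4={r}: G(X(r))=False X(r)=True r=True
s_5={r}: G(X(r))=False X(r)=True r=True
s_6={q,r}: G(X(r))=False X(r)=False r=True
G(G(X(r))) holds globally = False
First violation at position 0.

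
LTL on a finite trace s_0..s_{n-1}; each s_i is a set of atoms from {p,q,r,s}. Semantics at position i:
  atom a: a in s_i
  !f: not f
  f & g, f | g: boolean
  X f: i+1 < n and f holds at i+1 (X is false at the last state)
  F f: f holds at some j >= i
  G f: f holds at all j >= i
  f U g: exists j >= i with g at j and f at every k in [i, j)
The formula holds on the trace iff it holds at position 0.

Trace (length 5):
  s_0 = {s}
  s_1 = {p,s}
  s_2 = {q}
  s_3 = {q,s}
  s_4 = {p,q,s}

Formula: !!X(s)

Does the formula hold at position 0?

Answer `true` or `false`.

s_0={s}: !!X(s)=True !X(s)=False X(s)=True s=True
s_1={p,s}: !!X(s)=False !X(s)=True X(s)=False s=True
s_2={q}: !!X(s)=True !X(s)=False X(s)=True s=False
s_3={q,s}: !!X(s)=True !X(s)=False X(s)=True s=True
s_4={p,q,s}: !!X(s)=False !X(s)=True X(s)=False s=True

Answer: true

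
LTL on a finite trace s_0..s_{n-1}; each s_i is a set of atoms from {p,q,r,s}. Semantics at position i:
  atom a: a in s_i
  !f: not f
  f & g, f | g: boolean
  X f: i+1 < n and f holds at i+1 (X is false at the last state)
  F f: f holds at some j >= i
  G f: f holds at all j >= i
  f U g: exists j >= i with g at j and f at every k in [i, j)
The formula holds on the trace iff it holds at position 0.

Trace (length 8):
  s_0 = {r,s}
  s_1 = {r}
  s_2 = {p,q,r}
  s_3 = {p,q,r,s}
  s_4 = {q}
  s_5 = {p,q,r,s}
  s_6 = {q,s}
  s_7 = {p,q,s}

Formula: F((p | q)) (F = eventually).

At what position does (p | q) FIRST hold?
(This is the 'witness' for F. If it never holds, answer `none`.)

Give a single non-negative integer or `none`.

Answer: 2

Derivation:
s_0={r,s}: (p | q)=False p=False q=False
s_1={r}: (p | q)=False p=False q=False
s_2={p,q,r}: (p | q)=True p=True q=True
s_3={p,q,r,s}: (p | q)=True p=True q=True
s_4={q}: (p | q)=True p=False q=True
s_5={p,q,r,s}: (p | q)=True p=True q=True
s_6={q,s}: (p | q)=True p=False q=True
s_7={p,q,s}: (p | q)=True p=True q=True
F((p | q)) holds; first witness at position 2.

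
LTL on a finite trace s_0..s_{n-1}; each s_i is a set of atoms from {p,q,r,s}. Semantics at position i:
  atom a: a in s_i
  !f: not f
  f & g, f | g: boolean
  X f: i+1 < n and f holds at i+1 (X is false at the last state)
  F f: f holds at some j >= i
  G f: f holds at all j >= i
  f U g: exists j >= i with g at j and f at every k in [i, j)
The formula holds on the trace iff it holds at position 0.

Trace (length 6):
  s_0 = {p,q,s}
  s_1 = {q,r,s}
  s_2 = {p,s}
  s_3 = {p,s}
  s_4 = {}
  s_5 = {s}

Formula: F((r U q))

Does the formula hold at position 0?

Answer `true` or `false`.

s_0={p,q,s}: F((r U q))=True (r U q)=True r=False q=True
s_1={q,r,s}: F((r U q))=True (r U q)=True r=True q=True
s_2={p,s}: F((r U q))=False (r U q)=False r=False q=False
s_3={p,s}: F((r U q))=False (r U q)=False r=False q=False
s_4={}: F((r U q))=False (r U q)=False r=False q=False
s_5={s}: F((r U q))=False (r U q)=False r=False q=False

Answer: true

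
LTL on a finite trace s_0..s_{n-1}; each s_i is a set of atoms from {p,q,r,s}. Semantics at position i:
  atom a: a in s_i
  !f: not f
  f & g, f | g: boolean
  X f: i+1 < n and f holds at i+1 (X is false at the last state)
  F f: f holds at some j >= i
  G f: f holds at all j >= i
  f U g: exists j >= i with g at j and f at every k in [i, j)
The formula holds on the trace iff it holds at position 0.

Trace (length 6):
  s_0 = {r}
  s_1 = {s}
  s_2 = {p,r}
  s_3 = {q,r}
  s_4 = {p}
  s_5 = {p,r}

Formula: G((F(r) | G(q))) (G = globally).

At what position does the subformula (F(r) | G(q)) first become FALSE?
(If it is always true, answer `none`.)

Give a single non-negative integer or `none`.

Answer: none

Derivation:
s_0={r}: (F(r) | G(q))=True F(r)=True r=True G(q)=False q=False
s_1={s}: (F(r) | G(q))=True F(r)=True r=False G(q)=False q=False
s_2={p,r}: (F(r) | G(q))=True F(r)=True r=True G(q)=False q=False
s_3={q,r}: (F(r) | G(q))=True F(r)=True r=True G(q)=False q=True
s_4={p}: (F(r) | G(q))=True F(r)=True r=False G(q)=False q=False
s_5={p,r}: (F(r) | G(q))=True F(r)=True r=True G(q)=False q=False
G((F(r) | G(q))) holds globally = True
No violation — formula holds at every position.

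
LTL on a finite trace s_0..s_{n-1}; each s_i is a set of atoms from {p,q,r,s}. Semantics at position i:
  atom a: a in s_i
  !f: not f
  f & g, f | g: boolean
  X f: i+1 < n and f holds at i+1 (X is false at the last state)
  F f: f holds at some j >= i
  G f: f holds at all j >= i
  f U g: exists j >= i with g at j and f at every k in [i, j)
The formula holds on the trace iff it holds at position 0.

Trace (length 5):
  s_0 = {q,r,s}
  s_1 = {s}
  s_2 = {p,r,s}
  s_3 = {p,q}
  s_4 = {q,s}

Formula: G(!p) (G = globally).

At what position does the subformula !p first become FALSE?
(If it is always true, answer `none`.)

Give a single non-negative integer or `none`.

s_0={q,r,s}: !p=True p=False
s_1={s}: !p=True p=False
s_2={p,r,s}: !p=False p=True
s_3={p,q}: !p=False p=True
s_4={q,s}: !p=True p=False
G(!p) holds globally = False
First violation at position 2.

Answer: 2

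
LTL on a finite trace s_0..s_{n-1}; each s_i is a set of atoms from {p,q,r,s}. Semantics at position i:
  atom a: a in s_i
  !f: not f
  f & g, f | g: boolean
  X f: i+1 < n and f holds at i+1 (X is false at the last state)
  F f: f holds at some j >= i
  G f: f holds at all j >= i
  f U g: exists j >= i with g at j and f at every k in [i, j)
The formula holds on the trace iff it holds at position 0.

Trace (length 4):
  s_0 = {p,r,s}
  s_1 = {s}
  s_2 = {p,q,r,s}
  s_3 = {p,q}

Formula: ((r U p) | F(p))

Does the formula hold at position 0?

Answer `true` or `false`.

Answer: true

Derivation:
s_0={p,r,s}: ((r U p) | F(p))=True (r U p)=True r=True p=True F(p)=True
s_1={s}: ((r U p) | F(p))=True (r U p)=False r=False p=False F(p)=True
s_2={p,q,r,s}: ((r U p) | F(p))=True (r U p)=True r=True p=True F(p)=True
s_3={p,q}: ((r U p) | F(p))=True (r U p)=True r=False p=True F(p)=True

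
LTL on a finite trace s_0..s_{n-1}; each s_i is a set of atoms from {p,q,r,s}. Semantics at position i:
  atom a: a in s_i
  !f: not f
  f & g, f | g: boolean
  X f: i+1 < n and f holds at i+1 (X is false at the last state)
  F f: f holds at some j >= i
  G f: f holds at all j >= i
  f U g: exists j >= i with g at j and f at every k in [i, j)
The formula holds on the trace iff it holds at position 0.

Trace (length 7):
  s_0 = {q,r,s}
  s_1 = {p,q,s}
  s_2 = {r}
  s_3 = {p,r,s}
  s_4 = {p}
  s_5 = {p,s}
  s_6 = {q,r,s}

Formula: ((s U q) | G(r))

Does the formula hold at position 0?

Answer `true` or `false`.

s_0={q,r,s}: ((s U q) | G(r))=True (s U q)=True s=True q=True G(r)=False r=True
s_1={p,q,s}: ((s U q) | G(r))=True (s U q)=True s=True q=True G(r)=False r=False
s_2={r}: ((s U q) | G(r))=False (s U q)=False s=False q=False G(r)=False r=True
s_3={p,r,s}: ((s U q) | G(r))=False (s U q)=False s=True q=False G(r)=False r=True
s_4={p}: ((s U q) | G(r))=False (s U q)=False s=False q=False G(r)=False r=False
s_5={p,s}: ((s U q) | G(r))=True (s U q)=True s=True q=False G(r)=False r=False
s_6={q,r,s}: ((s U q) | G(r))=True (s U q)=True s=True q=True G(r)=True r=True

Answer: true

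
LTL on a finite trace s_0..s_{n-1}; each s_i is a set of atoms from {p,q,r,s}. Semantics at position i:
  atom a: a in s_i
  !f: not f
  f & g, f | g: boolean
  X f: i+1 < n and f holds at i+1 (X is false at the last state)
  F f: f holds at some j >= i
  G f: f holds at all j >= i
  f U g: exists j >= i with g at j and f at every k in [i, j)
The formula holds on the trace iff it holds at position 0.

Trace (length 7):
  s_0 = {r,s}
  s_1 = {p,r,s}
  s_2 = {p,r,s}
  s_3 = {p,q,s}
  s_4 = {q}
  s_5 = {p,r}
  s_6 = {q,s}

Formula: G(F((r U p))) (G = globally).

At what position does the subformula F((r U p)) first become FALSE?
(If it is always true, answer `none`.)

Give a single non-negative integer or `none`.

s_0={r,s}: F((r U p))=True (r U p)=True r=True p=False
s_1={p,r,s}: F((r U p))=True (r U p)=True r=True p=True
s_2={p,r,s}: F((r U p))=True (r U p)=True r=True p=True
s_3={p,q,s}: F((r U p))=True (r U p)=True r=False p=True
s_4={q}: F((r U p))=True (r U p)=False r=False p=False
s_5={p,r}: F((r U p))=True (r U p)=True r=True p=True
s_6={q,s}: F((r U p))=False (r U p)=False r=False p=False
G(F((r U p))) holds globally = False
First violation at position 6.

Answer: 6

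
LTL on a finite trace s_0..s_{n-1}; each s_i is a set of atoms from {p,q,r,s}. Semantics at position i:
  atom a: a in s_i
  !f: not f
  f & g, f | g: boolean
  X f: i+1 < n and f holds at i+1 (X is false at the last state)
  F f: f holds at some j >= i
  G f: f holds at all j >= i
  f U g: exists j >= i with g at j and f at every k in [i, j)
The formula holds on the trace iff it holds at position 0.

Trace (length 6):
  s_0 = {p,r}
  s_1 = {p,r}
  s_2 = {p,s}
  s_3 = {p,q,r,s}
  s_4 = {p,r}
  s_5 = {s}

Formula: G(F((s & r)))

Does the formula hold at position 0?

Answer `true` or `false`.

Answer: false

Derivation:
s_0={p,r}: G(F((s & r)))=False F((s & r))=True (s & r)=False s=False r=True
s_1={p,r}: G(F((s & r)))=False F((s & r))=True (s & r)=False s=False r=True
s_2={p,s}: G(F((s & r)))=False F((s & r))=True (s & r)=False s=True r=False
s_3={p,q,r,s}: G(F((s & r)))=False F((s & r))=True (s & r)=True s=True r=True
s_4={p,r}: G(F((s & r)))=False F((s & r))=False (s & r)=False s=False r=True
s_5={s}: G(F((s & r)))=False F((s & r))=False (s & r)=False s=True r=False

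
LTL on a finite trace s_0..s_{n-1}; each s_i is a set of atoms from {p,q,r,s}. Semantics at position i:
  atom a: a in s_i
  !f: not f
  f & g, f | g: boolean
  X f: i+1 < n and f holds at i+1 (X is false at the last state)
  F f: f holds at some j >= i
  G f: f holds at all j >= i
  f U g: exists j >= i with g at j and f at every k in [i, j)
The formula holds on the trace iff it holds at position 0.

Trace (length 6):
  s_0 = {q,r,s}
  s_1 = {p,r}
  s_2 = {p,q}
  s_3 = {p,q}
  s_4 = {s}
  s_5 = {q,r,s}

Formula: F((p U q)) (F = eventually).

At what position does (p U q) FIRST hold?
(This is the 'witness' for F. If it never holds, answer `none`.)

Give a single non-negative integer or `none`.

s_0={q,r,s}: (p U q)=True p=False q=True
s_1={p,r}: (p U q)=True p=True q=False
s_2={p,q}: (p U q)=True p=True q=True
s_3={p,q}: (p U q)=True p=True q=True
s_4={s}: (p U q)=False p=False q=False
s_5={q,r,s}: (p U q)=True p=False q=True
F((p U q)) holds; first witness at position 0.

Answer: 0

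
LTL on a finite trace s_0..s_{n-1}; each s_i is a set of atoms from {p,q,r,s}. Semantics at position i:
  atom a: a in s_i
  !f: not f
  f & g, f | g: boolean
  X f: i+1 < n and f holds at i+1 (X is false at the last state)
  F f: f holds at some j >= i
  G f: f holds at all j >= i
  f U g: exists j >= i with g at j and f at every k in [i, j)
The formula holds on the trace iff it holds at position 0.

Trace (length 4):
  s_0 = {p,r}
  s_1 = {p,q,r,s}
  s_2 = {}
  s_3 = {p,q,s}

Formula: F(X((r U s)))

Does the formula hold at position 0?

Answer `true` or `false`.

s_0={p,r}: F(X((r U s)))=True X((r U s))=True (r U s)=True r=True s=False
s_1={p,q,r,s}: F(X((r U s)))=True X((r U s))=False (r U s)=True r=True s=True
s_2={}: F(X((r U s)))=True X((r U s))=True (r U s)=False r=False s=False
s_3={p,q,s}: F(X((r U s)))=False X((r U s))=False (r U s)=True r=False s=True

Answer: true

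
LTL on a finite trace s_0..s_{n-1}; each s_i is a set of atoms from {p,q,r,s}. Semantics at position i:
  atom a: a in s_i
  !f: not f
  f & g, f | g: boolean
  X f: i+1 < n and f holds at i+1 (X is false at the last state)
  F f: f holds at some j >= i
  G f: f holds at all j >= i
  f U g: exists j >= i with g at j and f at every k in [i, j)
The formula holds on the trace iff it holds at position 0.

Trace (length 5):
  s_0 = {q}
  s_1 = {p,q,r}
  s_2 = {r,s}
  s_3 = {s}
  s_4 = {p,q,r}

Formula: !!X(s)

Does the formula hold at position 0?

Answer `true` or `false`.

s_0={q}: !!X(s)=False !X(s)=True X(s)=False s=False
s_1={p,q,r}: !!X(s)=True !X(s)=False X(s)=True s=False
s_2={r,s}: !!X(s)=True !X(s)=False X(s)=True s=True
s_3={s}: !!X(s)=False !X(s)=True X(s)=False s=True
s_4={p,q,r}: !!X(s)=False !X(s)=True X(s)=False s=False

Answer: false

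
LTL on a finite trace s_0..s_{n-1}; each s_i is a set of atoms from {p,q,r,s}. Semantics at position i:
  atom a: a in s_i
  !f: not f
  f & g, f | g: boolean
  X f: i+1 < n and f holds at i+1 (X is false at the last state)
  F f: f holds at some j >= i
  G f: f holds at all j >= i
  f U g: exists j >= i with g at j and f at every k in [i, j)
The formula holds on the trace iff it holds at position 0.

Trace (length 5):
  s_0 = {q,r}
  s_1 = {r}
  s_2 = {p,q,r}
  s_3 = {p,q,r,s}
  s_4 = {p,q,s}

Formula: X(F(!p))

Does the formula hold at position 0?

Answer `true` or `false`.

s_0={q,r}: X(F(!p))=True F(!p)=True !p=True p=False
s_1={r}: X(F(!p))=False F(!p)=True !p=True p=False
s_2={p,q,r}: X(F(!p))=False F(!p)=False !p=False p=True
s_3={p,q,r,s}: X(F(!p))=False F(!p)=False !p=False p=True
s_4={p,q,s}: X(F(!p))=False F(!p)=False !p=False p=True

Answer: true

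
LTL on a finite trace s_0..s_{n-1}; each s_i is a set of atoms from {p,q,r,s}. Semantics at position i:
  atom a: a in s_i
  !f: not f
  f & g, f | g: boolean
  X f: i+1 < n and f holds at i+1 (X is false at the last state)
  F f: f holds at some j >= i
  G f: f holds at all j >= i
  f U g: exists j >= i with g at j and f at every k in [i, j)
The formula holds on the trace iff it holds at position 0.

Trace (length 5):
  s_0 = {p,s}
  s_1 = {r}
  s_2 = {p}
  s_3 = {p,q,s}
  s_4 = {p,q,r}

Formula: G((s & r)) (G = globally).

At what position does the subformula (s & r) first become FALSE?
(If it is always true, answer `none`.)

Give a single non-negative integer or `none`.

Answer: 0

Derivation:
s_0={p,s}: (s & r)=False s=True r=False
s_1={r}: (s & r)=False s=False r=True
s_2={p}: (s & r)=False s=False r=False
s_3={p,q,s}: (s & r)=False s=True r=False
s_4={p,q,r}: (s & r)=False s=False r=True
G((s & r)) holds globally = False
First violation at position 0.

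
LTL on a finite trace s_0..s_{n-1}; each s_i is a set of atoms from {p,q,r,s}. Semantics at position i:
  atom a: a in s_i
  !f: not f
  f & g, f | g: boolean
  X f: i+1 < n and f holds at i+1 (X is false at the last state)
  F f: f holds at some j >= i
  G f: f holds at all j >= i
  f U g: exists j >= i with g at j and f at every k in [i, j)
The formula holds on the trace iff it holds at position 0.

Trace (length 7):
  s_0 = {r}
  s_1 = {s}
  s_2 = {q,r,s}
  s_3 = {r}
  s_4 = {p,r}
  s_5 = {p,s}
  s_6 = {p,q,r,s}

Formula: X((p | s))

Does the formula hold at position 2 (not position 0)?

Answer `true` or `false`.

Answer: false

Derivation:
s_0={r}: X((p | s))=True (p | s)=False p=False s=False
s_1={s}: X((p | s))=True (p | s)=True p=False s=True
s_2={q,r,s}: X((p | s))=False (p | s)=True p=False s=True
s_3={r}: X((p | s))=True (p | s)=False p=False s=False
s_4={p,r}: X((p | s))=True (p | s)=True p=True s=False
s_5={p,s}: X((p | s))=True (p | s)=True p=True s=True
s_6={p,q,r,s}: X((p | s))=False (p | s)=True p=True s=True
Evaluating at position 2: result = False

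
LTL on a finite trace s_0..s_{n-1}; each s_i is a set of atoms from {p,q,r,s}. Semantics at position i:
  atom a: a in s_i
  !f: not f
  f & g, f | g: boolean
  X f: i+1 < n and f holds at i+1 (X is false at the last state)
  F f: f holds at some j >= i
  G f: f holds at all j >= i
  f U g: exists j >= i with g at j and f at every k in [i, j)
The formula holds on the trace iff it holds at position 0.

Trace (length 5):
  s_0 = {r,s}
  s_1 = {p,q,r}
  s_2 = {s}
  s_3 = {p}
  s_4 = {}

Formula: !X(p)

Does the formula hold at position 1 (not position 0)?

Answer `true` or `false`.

s_0={r,s}: !X(p)=False X(p)=True p=False
s_1={p,q,r}: !X(p)=True X(p)=False p=True
s_2={s}: !X(p)=False X(p)=True p=False
s_3={p}: !X(p)=True X(p)=False p=True
s_4={}: !X(p)=True X(p)=False p=False
Evaluating at position 1: result = True

Answer: true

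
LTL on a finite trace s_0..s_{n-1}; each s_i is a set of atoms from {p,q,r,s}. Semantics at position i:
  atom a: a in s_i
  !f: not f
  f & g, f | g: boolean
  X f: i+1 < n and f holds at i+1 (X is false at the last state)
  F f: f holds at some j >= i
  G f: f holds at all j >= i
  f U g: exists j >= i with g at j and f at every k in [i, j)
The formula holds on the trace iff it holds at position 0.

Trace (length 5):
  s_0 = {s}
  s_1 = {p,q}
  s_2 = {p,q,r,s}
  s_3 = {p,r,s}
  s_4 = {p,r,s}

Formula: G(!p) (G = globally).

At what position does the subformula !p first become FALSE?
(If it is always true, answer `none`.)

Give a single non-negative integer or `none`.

Answer: 1

Derivation:
s_0={s}: !p=True p=False
s_1={p,q}: !p=False p=True
s_2={p,q,r,s}: !p=False p=True
s_3={p,r,s}: !p=False p=True
s_4={p,r,s}: !p=False p=True
G(!p) holds globally = False
First violation at position 1.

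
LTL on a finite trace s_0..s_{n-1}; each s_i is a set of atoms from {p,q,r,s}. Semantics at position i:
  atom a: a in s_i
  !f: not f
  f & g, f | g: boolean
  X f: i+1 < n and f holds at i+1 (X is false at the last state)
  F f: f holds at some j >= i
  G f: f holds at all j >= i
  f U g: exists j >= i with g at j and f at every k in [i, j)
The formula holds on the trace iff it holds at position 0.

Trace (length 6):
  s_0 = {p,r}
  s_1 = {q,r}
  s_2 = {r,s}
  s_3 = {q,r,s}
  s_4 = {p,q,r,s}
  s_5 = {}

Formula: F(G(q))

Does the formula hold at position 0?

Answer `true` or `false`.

s_0={p,r}: F(G(q))=False G(q)=False q=False
s_1={q,r}: F(G(q))=False G(q)=False q=True
s_2={r,s}: F(G(q))=False G(q)=False q=False
s_3={q,r,s}: F(G(q))=False G(q)=False q=True
s_4={p,q,r,s}: F(G(q))=False G(q)=False q=True
s_5={}: F(G(q))=False G(q)=False q=False

Answer: false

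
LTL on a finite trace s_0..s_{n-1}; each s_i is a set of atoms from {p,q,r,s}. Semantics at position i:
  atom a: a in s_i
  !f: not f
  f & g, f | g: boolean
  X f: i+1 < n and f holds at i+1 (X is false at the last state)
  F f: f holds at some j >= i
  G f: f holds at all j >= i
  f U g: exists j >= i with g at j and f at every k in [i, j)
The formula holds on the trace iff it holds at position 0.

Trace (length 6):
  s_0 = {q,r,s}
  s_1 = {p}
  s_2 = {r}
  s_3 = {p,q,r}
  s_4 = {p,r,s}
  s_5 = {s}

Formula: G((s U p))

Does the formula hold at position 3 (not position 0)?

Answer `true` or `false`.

s_0={q,r,s}: G((s U p))=False (s U p)=True s=True p=False
s_1={p}: G((s U p))=False (s U p)=True s=False p=True
s_2={r}: G((s U p))=False (s U p)=False s=False p=False
s_3={p,q,r}: G((s U p))=False (s U p)=True s=False p=True
s_4={p,r,s}: G((s U p))=False (s U p)=True s=True p=True
s_5={s}: G((s U p))=False (s U p)=False s=True p=False
Evaluating at position 3: result = False

Answer: false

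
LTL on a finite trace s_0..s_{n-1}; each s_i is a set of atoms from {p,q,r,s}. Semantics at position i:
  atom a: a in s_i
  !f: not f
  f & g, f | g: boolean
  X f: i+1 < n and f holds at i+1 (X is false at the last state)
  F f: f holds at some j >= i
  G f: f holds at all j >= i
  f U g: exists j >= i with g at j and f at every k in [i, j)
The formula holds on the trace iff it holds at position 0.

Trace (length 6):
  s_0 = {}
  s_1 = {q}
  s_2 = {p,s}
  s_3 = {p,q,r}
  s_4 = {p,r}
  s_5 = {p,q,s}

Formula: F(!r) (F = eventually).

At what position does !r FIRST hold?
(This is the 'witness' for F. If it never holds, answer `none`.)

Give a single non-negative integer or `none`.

s_0={}: !r=True r=False
s_1={q}: !r=True r=False
s_2={p,s}: !r=True r=False
s_3={p,q,r}: !r=False r=True
s_4={p,r}: !r=False r=True
s_5={p,q,s}: !r=True r=False
F(!r) holds; first witness at position 0.

Answer: 0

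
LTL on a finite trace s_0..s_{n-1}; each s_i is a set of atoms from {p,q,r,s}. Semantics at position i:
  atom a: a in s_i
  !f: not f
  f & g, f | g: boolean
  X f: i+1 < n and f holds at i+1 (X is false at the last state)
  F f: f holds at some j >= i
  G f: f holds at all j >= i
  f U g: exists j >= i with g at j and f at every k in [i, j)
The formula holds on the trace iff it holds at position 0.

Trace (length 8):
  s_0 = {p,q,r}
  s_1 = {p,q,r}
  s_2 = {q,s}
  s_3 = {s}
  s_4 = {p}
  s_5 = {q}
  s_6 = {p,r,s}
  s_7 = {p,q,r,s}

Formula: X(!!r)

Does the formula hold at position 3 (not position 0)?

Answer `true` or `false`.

Answer: false

Derivation:
s_0={p,q,r}: X(!!r)=True !!r=True !r=False r=True
s_1={p,q,r}: X(!!r)=False !!r=True !r=False r=True
s_2={q,s}: X(!!r)=False !!r=False !r=True r=False
s_3={s}: X(!!r)=False !!r=False !r=True r=False
s_4={p}: X(!!r)=False !!r=False !r=True r=False
s_5={q}: X(!!r)=True !!r=False !r=True r=False
s_6={p,r,s}: X(!!r)=True !!r=True !r=False r=True
s_7={p,q,r,s}: X(!!r)=False !!r=True !r=False r=True
Evaluating at position 3: result = False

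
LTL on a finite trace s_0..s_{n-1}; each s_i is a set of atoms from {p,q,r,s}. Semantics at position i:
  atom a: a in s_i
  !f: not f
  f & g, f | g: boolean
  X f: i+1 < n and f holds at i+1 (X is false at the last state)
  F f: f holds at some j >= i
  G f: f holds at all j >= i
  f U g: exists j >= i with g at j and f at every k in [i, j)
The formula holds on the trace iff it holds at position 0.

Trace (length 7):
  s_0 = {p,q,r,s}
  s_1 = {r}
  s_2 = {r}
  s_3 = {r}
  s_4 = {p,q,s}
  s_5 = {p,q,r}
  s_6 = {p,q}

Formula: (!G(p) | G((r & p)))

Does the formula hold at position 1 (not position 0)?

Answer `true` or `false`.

s_0={p,q,r,s}: (!G(p) | G((r & p)))=True !G(p)=True G(p)=False p=True G((r & p))=False (r & p)=True r=True
s_1={r}: (!G(p) | G((r & p)))=True !G(p)=True G(p)=False p=False G((r & p))=False (r & p)=False r=True
s_2={r}: (!G(p) | G((r & p)))=True !G(p)=True G(p)=False p=False G((r & p))=False (r & p)=False r=True
s_3={r}: (!G(p) | G((r & p)))=True !G(p)=True G(p)=False p=False G((r & p))=False (r & p)=False r=True
s_4={p,q,s}: (!G(p) | G((r & p)))=False !G(p)=False G(p)=True p=True G((r & p))=False (r & p)=False r=False
s_5={p,q,r}: (!G(p) | G((r & p)))=False !G(p)=False G(p)=True p=True G((r & p))=False (r & p)=True r=True
s_6={p,q}: (!G(p) | G((r & p)))=False !G(p)=False G(p)=True p=True G((r & p))=False (r & p)=False r=False
Evaluating at position 1: result = True

Answer: true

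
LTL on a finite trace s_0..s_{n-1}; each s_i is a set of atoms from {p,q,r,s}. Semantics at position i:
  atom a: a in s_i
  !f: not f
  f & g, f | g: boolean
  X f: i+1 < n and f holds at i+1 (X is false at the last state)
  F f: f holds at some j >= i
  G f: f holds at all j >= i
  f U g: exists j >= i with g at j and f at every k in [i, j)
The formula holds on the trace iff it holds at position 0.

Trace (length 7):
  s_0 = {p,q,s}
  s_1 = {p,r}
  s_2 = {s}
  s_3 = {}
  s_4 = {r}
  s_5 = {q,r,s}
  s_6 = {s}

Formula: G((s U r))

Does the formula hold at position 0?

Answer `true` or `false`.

Answer: false

Derivation:
s_0={p,q,s}: G((s U r))=False (s U r)=True s=True r=False
s_1={p,r}: G((s U r))=False (s U r)=True s=False r=True
s_2={s}: G((s U r))=False (s U r)=False s=True r=False
s_3={}: G((s U r))=False (s U r)=False s=False r=False
s_4={r}: G((s U r))=False (s U r)=True s=False r=True
s_5={q,r,s}: G((s U r))=False (s U r)=True s=True r=True
s_6={s}: G((s U r))=False (s U r)=False s=True r=False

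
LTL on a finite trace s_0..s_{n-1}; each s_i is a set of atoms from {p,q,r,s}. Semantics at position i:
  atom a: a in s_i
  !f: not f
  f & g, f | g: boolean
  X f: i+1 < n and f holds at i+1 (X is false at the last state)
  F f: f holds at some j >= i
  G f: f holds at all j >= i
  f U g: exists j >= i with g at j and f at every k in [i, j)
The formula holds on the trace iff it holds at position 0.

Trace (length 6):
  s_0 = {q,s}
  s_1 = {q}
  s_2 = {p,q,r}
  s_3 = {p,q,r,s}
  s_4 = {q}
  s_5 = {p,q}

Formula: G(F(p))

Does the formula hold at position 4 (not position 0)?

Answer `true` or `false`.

s_0={q,s}: G(F(p))=True F(p)=True p=False
s_1={q}: G(F(p))=True F(p)=True p=False
s_2={p,q,r}: G(F(p))=True F(p)=True p=True
s_3={p,q,r,s}: G(F(p))=True F(p)=True p=True
s_4={q}: G(F(p))=True F(p)=True p=False
s_5={p,q}: G(F(p))=True F(p)=True p=True
Evaluating at position 4: result = True

Answer: true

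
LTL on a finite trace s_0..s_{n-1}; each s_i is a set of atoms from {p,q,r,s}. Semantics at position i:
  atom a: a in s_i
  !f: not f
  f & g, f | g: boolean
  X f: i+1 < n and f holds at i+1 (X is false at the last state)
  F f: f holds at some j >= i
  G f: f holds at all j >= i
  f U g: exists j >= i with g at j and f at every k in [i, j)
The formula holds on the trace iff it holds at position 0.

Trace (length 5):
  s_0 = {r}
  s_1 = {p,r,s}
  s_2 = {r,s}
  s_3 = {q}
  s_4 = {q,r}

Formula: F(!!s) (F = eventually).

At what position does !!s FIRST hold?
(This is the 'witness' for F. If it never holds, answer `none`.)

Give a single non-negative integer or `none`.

Answer: 1

Derivation:
s_0={r}: !!s=False !s=True s=False
s_1={p,r,s}: !!s=True !s=False s=True
s_2={r,s}: !!s=True !s=False s=True
s_3={q}: !!s=False !s=True s=False
s_4={q,r}: !!s=False !s=True s=False
F(!!s) holds; first witness at position 1.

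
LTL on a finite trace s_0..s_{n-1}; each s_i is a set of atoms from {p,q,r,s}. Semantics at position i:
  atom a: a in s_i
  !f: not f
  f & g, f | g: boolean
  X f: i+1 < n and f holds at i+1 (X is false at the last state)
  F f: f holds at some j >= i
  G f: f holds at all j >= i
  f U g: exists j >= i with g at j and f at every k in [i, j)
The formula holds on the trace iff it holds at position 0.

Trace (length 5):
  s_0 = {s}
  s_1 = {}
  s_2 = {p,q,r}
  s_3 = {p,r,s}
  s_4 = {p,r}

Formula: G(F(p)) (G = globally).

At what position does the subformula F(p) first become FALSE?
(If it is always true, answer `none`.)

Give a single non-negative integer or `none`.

Answer: none

Derivation:
s_0={s}: F(p)=True p=False
s_1={}: F(p)=True p=False
s_2={p,q,r}: F(p)=True p=True
s_3={p,r,s}: F(p)=True p=True
s_4={p,r}: F(p)=True p=True
G(F(p)) holds globally = True
No violation — formula holds at every position.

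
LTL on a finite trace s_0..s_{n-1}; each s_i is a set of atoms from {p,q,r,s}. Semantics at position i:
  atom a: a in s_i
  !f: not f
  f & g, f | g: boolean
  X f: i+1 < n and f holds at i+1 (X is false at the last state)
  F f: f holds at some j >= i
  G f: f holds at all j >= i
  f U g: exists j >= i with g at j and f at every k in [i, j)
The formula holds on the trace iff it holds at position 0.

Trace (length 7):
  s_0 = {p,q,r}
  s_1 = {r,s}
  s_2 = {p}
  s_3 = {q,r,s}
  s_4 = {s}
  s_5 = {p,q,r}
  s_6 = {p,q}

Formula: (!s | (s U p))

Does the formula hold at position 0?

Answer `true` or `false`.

s_0={p,q,r}: (!s | (s U p))=True !s=True s=False (s U p)=True p=True
s_1={r,s}: (!s | (s U p))=True !s=False s=True (s U p)=True p=False
s_2={p}: (!s | (s U p))=True !s=True s=False (s U p)=True p=True
s_3={q,r,s}: (!s | (s U p))=True !s=False s=True (s U p)=True p=False
s_4={s}: (!s | (s U p))=True !s=False s=True (s U p)=True p=False
s_5={p,q,r}: (!s | (s U p))=True !s=True s=False (s U p)=True p=True
s_6={p,q}: (!s | (s U p))=True !s=True s=False (s U p)=True p=True

Answer: true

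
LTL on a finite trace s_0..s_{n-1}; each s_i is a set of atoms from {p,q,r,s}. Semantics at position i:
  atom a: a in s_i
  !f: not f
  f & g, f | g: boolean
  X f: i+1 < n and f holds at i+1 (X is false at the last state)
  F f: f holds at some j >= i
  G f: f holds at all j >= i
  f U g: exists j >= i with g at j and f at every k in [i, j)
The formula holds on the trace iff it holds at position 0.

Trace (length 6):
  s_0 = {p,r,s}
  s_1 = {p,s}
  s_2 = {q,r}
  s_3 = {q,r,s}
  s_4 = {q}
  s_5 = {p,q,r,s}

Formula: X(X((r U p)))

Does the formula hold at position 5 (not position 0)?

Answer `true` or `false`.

Answer: false

Derivation:
s_0={p,r,s}: X(X((r U p)))=False X((r U p))=True (r U p)=True r=True p=True
s_1={p,s}: X(X((r U p)))=False X((r U p))=False (r U p)=True r=False p=True
s_2={q,r}: X(X((r U p)))=False X((r U p))=False (r U p)=False r=True p=False
s_3={q,r,s}: X(X((r U p)))=True X((r U p))=False (r U p)=False r=True p=False
s_4={q}: X(X((r U p)))=False X((r U p))=True (r U p)=False r=False p=False
s_5={p,q,r,s}: X(X((r U p)))=False X((r U p))=False (r U p)=True r=True p=True
Evaluating at position 5: result = False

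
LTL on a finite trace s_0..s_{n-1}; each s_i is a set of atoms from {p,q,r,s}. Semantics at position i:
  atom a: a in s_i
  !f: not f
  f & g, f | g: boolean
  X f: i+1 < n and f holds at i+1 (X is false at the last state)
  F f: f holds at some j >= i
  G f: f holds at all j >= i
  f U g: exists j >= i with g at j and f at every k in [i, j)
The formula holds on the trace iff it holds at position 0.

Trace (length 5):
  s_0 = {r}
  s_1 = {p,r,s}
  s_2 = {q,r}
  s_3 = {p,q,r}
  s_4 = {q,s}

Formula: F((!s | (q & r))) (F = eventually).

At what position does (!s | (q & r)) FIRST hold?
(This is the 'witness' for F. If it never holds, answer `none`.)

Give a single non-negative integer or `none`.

Answer: 0

Derivation:
s_0={r}: (!s | (q & r))=True !s=True s=False (q & r)=False q=False r=True
s_1={p,r,s}: (!s | (q & r))=False !s=False s=True (q & r)=False q=False r=True
s_2={q,r}: (!s | (q & r))=True !s=True s=False (q & r)=True q=True r=True
s_3={p,q,r}: (!s | (q & r))=True !s=True s=False (q & r)=True q=True r=True
s_4={q,s}: (!s | (q & r))=False !s=False s=True (q & r)=False q=True r=False
F((!s | (q & r))) holds; first witness at position 0.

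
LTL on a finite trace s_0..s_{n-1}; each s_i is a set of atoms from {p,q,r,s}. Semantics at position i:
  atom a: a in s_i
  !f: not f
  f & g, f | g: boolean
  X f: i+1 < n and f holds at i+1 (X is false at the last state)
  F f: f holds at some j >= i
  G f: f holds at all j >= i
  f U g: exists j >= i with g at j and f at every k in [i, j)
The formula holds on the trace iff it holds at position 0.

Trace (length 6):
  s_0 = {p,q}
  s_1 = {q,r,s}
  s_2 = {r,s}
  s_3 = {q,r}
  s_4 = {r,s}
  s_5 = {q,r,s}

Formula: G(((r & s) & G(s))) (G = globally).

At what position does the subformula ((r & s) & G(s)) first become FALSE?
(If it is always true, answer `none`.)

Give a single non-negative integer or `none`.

Answer: 0

Derivation:
s_0={p,q}: ((r & s) & G(s))=False (r & s)=False r=False s=False G(s)=False
s_1={q,r,s}: ((r & s) & G(s))=False (r & s)=True r=True s=True G(s)=False
s_2={r,s}: ((r & s) & G(s))=False (r & s)=True r=True s=True G(s)=False
s_3={q,r}: ((r & s) & G(s))=False (r & s)=False r=True s=False G(s)=False
s_4={r,s}: ((r & s) & G(s))=True (r & s)=True r=True s=True G(s)=True
s_5={q,r,s}: ((r & s) & G(s))=True (r & s)=True r=True s=True G(s)=True
G(((r & s) & G(s))) holds globally = False
First violation at position 0.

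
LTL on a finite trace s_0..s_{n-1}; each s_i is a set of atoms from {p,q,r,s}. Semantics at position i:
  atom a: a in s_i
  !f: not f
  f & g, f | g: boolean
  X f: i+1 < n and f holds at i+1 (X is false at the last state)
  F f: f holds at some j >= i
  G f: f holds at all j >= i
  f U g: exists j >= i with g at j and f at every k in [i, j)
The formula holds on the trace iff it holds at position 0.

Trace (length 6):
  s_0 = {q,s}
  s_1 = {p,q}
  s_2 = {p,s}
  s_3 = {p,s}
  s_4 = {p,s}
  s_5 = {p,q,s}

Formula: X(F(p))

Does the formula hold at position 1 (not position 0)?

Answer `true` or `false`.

s_0={q,s}: X(F(p))=True F(p)=True p=False
s_1={p,q}: X(F(p))=True F(p)=True p=True
s_2={p,s}: X(F(p))=True F(p)=True p=True
s_3={p,s}: X(F(p))=True F(p)=True p=True
s_4={p,s}: X(F(p))=True F(p)=True p=True
s_5={p,q,s}: X(F(p))=False F(p)=True p=True
Evaluating at position 1: result = True

Answer: true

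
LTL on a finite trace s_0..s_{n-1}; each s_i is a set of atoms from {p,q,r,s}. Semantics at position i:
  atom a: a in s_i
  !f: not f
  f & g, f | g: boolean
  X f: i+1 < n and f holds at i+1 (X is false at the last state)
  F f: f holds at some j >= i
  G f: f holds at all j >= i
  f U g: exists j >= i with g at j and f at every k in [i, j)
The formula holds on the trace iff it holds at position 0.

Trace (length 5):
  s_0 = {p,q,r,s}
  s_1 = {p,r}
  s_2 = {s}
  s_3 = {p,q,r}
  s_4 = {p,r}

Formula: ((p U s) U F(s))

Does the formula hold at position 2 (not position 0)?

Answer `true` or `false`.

s_0={p,q,r,s}: ((p U s) U F(s))=True (p U s)=True p=True s=True F(s)=True
s_1={p,r}: ((p U s) U F(s))=True (p U s)=True p=True s=False F(s)=True
s_2={s}: ((p U s) U F(s))=True (p U s)=True p=False s=True F(s)=True
s_3={p,q,r}: ((p U s) U F(s))=False (p U s)=False p=True s=False F(s)=False
s_4={p,r}: ((p U s) U F(s))=False (p U s)=False p=True s=False F(s)=False
Evaluating at position 2: result = True

Answer: true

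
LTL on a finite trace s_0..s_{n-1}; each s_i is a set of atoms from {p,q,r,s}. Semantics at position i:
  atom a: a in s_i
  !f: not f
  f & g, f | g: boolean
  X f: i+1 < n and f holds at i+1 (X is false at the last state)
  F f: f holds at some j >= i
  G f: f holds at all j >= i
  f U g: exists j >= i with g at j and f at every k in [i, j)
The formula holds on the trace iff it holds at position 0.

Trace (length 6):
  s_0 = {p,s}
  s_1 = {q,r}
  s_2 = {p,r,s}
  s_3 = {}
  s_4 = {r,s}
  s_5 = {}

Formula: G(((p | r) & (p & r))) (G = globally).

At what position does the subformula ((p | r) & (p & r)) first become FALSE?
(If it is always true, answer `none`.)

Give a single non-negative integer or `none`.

s_0={p,s}: ((p | r) & (p & r))=False (p | r)=True p=True r=False (p & r)=False
s_1={q,r}: ((p | r) & (p & r))=False (p | r)=True p=False r=True (p & r)=False
s_2={p,r,s}: ((p | r) & (p & r))=True (p | r)=True p=True r=True (p & r)=True
s_3={}: ((p | r) & (p & r))=False (p | r)=False p=False r=False (p & r)=False
s_4={r,s}: ((p | r) & (p & r))=False (p | r)=True p=False r=True (p & r)=False
s_5={}: ((p | r) & (p & r))=False (p | r)=False p=False r=False (p & r)=False
G(((p | r) & (p & r))) holds globally = False
First violation at position 0.

Answer: 0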